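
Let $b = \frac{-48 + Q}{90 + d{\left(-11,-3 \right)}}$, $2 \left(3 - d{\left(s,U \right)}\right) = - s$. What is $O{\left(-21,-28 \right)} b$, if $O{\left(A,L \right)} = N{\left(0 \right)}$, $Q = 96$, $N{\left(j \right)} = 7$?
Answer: $\frac{96}{25} \approx 3.84$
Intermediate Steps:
$d{\left(s,U \right)} = 3 + \frac{s}{2}$ ($d{\left(s,U \right)} = 3 - \frac{\left(-1\right) s}{2} = 3 + \frac{s}{2}$)
$O{\left(A,L \right)} = 7$
$b = \frac{96}{175}$ ($b = \frac{-48 + 96}{90 + \left(3 + \frac{1}{2} \left(-11\right)\right)} = \frac{48}{90 + \left(3 - \frac{11}{2}\right)} = \frac{48}{90 - \frac{5}{2}} = \frac{48}{\frac{175}{2}} = 48 \cdot \frac{2}{175} = \frac{96}{175} \approx 0.54857$)
$O{\left(-21,-28 \right)} b = 7 \cdot \frac{96}{175} = \frac{96}{25}$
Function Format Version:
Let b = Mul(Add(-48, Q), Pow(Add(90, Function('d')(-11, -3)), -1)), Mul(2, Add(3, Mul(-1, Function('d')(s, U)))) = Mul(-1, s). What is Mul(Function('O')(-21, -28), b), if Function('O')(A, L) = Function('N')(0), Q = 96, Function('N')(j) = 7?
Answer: Rational(96, 25) ≈ 3.8400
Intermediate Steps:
Function('d')(s, U) = Add(3, Mul(Rational(1, 2), s)) (Function('d')(s, U) = Add(3, Mul(Rational(-1, 2), Mul(-1, s))) = Add(3, Mul(Rational(1, 2), s)))
Function('O')(A, L) = 7
b = Rational(96, 175) (b = Mul(Add(-48, 96), Pow(Add(90, Add(3, Mul(Rational(1, 2), -11))), -1)) = Mul(48, Pow(Add(90, Add(3, Rational(-11, 2))), -1)) = Mul(48, Pow(Add(90, Rational(-5, 2)), -1)) = Mul(48, Pow(Rational(175, 2), -1)) = Mul(48, Rational(2, 175)) = Rational(96, 175) ≈ 0.54857)
Mul(Function('O')(-21, -28), b) = Mul(7, Rational(96, 175)) = Rational(96, 25)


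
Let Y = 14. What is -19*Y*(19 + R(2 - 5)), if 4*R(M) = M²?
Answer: -11305/2 ≈ -5652.5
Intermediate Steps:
R(M) = M²/4
-19*Y*(19 + R(2 - 5)) = -266*(19 + (2 - 5)²/4) = -266*(19 + (¼)*(-3)²) = -266*(19 + (¼)*9) = -266*(19 + 9/4) = -266*85/4 = -19*595/2 = -11305/2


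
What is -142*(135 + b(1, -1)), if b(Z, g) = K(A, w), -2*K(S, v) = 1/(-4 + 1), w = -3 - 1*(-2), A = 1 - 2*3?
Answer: -57581/3 ≈ -19194.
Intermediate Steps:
A = -5 (A = 1 - 6 = -5)
w = -1 (w = -3 + 2 = -1)
K(S, v) = 1/6 (K(S, v) = -1/(2*(-4 + 1)) = -1/2/(-3) = -1/2*(-1/3) = 1/6)
b(Z, g) = 1/6
-142*(135 + b(1, -1)) = -142*(135 + 1/6) = -142*811/6 = -57581/3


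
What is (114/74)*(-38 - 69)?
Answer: -6099/37 ≈ -164.84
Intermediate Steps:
(114/74)*(-38 - 69) = (114*(1/74))*(-107) = (57/37)*(-107) = -6099/37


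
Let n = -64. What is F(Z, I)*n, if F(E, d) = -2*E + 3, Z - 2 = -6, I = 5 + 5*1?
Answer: -704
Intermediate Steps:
I = 10 (I = 5 + 5 = 10)
Z = -4 (Z = 2 - 6 = -4)
F(E, d) = 3 - 2*E
F(Z, I)*n = (3 - 2*(-4))*(-64) = (3 + 8)*(-64) = 11*(-64) = -704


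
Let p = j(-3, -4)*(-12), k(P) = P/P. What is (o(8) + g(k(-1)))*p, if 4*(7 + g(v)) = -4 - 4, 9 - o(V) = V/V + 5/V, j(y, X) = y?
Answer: -117/2 ≈ -58.500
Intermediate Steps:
k(P) = 1
o(V) = 8 - 5/V (o(V) = 9 - (V/V + 5/V) = 9 - (1 + 5/V) = 9 + (-1 - 5/V) = 8 - 5/V)
g(v) = -9 (g(v) = -7 + (-4 - 4)/4 = -7 + (1/4)*(-8) = -7 - 2 = -9)
p = 36 (p = -3*(-12) = 36)
(o(8) + g(k(-1)))*p = ((8 - 5/8) - 9)*36 = (59/8 - 9)*36 = -13/8*36 = -117/2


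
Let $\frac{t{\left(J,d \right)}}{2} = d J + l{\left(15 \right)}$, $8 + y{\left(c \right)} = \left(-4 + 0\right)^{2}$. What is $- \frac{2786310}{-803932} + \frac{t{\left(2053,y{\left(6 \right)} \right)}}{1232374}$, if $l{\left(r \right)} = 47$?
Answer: $\frac{66543444767}{19052786434} \approx 3.4926$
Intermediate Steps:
$y{\left(c \right)} = 8$ ($y{\left(c \right)} = -8 + \left(-4 + 0\right)^{2} = -8 + \left(-4\right)^{2} = -8 + 16 = 8$)
$t{\left(J,d \right)} = 94 + 2 J d$ ($t{\left(J,d \right)} = 2 \left(d J + 47\right) = 2 \left(J d + 47\right) = 2 \left(47 + J d\right) = 94 + 2 J d$)
$- \frac{2786310}{-803932} + \frac{t{\left(2053,y{\left(6 \right)} \right)}}{1232374} = - \frac{2786310}{-803932} + \frac{94 + 2 \cdot 2053 \cdot 8}{1232374} = \left(-2786310\right) \left(- \frac{1}{803932}\right) + \left(94 + 32848\right) \frac{1}{1232374} = \frac{1393155}{401966} + 32942 \cdot \frac{1}{1232374} = \frac{1393155}{401966} + \frac{1267}{47399} = \frac{66543444767}{19052786434}$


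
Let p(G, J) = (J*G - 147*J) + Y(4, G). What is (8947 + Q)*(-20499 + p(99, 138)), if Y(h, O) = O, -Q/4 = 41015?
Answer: 4191773712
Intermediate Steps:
Q = -164060 (Q = -4*41015 = -164060)
p(G, J) = G - 147*J + G*J (p(G, J) = (J*G - 147*J) + G = (G*J - 147*J) + G = (-147*J + G*J) + G = G - 147*J + G*J)
(8947 + Q)*(-20499 + p(99, 138)) = (8947 - 164060)*(-20499 + (99 - 147*138 + 99*138)) = -155113*(-20499 + (99 - 20286 + 13662)) = -155113*(-20499 - 6525) = -155113*(-27024) = 4191773712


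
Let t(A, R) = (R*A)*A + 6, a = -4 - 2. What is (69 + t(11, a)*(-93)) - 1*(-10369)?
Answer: 77398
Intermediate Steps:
a = -6
t(A, R) = 6 + R*A² (t(A, R) = (A*R)*A + 6 = R*A² + 6 = 6 + R*A²)
(69 + t(11, a)*(-93)) - 1*(-10369) = (69 + (6 - 6*11²)*(-93)) - 1*(-10369) = (69 + (6 - 6*121)*(-93)) + 10369 = (69 + (6 - 726)*(-93)) + 10369 = (69 - 720*(-93)) + 10369 = (69 + 66960) + 10369 = 67029 + 10369 = 77398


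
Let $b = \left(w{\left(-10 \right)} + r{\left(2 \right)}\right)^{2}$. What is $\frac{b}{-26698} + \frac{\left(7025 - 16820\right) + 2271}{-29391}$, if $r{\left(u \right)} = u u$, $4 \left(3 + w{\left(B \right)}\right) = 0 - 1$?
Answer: $\frac{1071249171}{4184964896} \approx 0.25598$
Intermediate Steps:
$w{\left(B \right)} = - \frac{13}{4}$ ($w{\left(B \right)} = -3 + \frac{0 - 1}{4} = -3 + \frac{1}{4} \left(-1\right) = -3 - \frac{1}{4} = - \frac{13}{4}$)
$r{\left(u \right)} = u^{2}$
$b = \frac{9}{16}$ ($b = \left(- \frac{13}{4} + 2^{2}\right)^{2} = \left(- \frac{13}{4} + 4\right)^{2} = \left(\frac{3}{4}\right)^{2} = \frac{9}{16} \approx 0.5625$)
$\frac{b}{-26698} + \frac{\left(7025 - 16820\right) + 2271}{-29391} = \frac{9}{16 \left(-26698\right)} + \frac{\left(7025 - 16820\right) + 2271}{-29391} = \frac{9}{16} \left(- \frac{1}{26698}\right) + \left(-9795 + 2271\right) \left(- \frac{1}{29391}\right) = - \frac{9}{427168} - - \frac{2508}{9797} = - \frac{9}{427168} + \frac{2508}{9797} = \frac{1071249171}{4184964896}$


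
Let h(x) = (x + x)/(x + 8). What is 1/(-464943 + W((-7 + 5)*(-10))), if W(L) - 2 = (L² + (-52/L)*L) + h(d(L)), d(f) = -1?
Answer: -7/3252153 ≈ -2.1524e-6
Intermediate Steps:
h(x) = 2*x/(8 + x) (h(x) = (2*x)/(8 + x) = 2*x/(8 + x))
W(L) = -352/7 + L² (W(L) = 2 + ((L² + (-52/L)*L) + 2*(-1)/(8 - 1)) = 2 + ((L² - 52) + 2*(-1)/7) = 2 + ((-52 + L²) + 2*(-1)*(⅐)) = 2 + ((-52 + L²) - 2/7) = 2 + (-366/7 + L²) = -352/7 + L²)
1/(-464943 + W((-7 + 5)*(-10))) = 1/(-464943 + (-352/7 + ((-7 + 5)*(-10))²)) = 1/(-464943 + (-352/7 + (-2*(-10))²)) = 1/(-464943 + (-352/7 + 20²)) = 1/(-464943 + (-352/7 + 400)) = 1/(-464943 + 2448/7) = 1/(-3252153/7) = -7/3252153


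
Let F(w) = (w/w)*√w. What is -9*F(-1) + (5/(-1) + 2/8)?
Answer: -19/4 - 9*I ≈ -4.75 - 9.0*I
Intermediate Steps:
F(w) = √w (F(w) = 1*√w = √w)
-9*F(-1) + (5/(-1) + 2/8) = -9*I + (5/(-1) + 2/8) = -9*I + (5*(-1) + 2*(⅛)) = -9*I + (-5 + ¼) = -9*I - 19/4 = -19/4 - 9*I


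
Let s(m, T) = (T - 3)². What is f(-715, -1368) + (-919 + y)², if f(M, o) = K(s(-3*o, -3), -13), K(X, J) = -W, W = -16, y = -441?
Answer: 1849616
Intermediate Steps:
s(m, T) = (-3 + T)²
K(X, J) = 16 (K(X, J) = -1*(-16) = 16)
f(M, o) = 16
f(-715, -1368) + (-919 + y)² = 16 + (-919 - 441)² = 16 + (-1360)² = 16 + 1849600 = 1849616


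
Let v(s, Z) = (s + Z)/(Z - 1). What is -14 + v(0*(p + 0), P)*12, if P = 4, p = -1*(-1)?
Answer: 2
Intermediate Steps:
p = 1
v(s, Z) = (Z + s)/(-1 + Z)
-14 + v(0*(p + 0), P)*12 = -14 + ((4 + 0*(1 + 0))/(-1 + 4))*12 = -14 + ((4 + 0*1)/3)*12 = -14 + ((4 + 0)/3)*12 = -14 + ((1/3)*4)*12 = -14 + (4/3)*12 = -14 + 16 = 2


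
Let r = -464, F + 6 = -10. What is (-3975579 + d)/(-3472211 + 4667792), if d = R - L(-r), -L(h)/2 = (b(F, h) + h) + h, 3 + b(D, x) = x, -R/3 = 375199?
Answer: -1699466/398527 ≈ -4.2644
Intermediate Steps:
F = -16 (F = -6 - 10 = -16)
R = -1125597 (R = -3*375199 = -1125597)
b(D, x) = -3 + x
L(h) = 6 - 6*h (L(h) = -2*(((-3 + h) + h) + h) = -2*((-3 + 2*h) + h) = -2*(-3 + 3*h) = 6 - 6*h)
d = -1122819 (d = -1125597 - (6 - (-6)*(-464)) = -1125597 - (6 - 6*464) = -1125597 - (6 - 2784) = -1125597 - 1*(-2778) = -1125597 + 2778 = -1122819)
(-3975579 + d)/(-3472211 + 4667792) = (-3975579 - 1122819)/(-3472211 + 4667792) = -5098398/1195581 = -5098398*1/1195581 = -1699466/398527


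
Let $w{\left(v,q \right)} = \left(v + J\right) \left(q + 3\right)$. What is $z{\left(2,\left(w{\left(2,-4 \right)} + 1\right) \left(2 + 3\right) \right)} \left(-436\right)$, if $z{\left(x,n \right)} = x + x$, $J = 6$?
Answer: $-1744$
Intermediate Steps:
$w{\left(v,q \right)} = \left(3 + q\right) \left(6 + v\right)$ ($w{\left(v,q \right)} = \left(v + 6\right) \left(q + 3\right) = \left(6 + v\right) \left(3 + q\right) = \left(3 + q\right) \left(6 + v\right)$)
$z{\left(x,n \right)} = 2 x$
$z{\left(2,\left(w{\left(2,-4 \right)} + 1\right) \left(2 + 3\right) \right)} \left(-436\right) = 2 \cdot 2 \left(-436\right) = 4 \left(-436\right) = -1744$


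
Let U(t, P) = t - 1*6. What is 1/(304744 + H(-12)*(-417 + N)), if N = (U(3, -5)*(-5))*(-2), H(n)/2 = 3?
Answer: 1/302062 ≈ 3.3106e-6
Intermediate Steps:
U(t, P) = -6 + t (U(t, P) = t - 6 = -6 + t)
H(n) = 6 (H(n) = 2*3 = 6)
N = -30 (N = ((-6 + 3)*(-5))*(-2) = -3*(-5)*(-2) = 15*(-2) = -30)
1/(304744 + H(-12)*(-417 + N)) = 1/(304744 + 6*(-417 - 30)) = 1/(304744 + 6*(-447)) = 1/(304744 - 2682) = 1/302062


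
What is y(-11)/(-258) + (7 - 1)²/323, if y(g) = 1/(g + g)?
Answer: 204659/1833348 ≈ 0.11163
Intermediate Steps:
y(g) = 1/(2*g)
y(-11)/(-258) + (7 - 1)²/323 = ((½)/(-11))/(-258) + (7 - 1)²/323 = ((½)*(-1/11))*(-1/258) + 6²*(1/323) = -1/22*(-1/258) + 36*(1/323) = 1/5676 + 36/323 = 204659/1833348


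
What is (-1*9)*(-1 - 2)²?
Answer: -81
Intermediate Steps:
(-1*9)*(-1 - 2)² = -9*(-3)² = -9*9 = -81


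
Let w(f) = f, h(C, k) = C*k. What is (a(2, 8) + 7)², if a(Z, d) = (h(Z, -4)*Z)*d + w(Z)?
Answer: 14161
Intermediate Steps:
a(Z, d) = Z - 4*d*Z² (a(Z, d) = ((Z*(-4))*Z)*d + Z = ((-4*Z)*Z)*d + Z = (-4*Z²)*d + Z = -4*d*Z² + Z = Z - 4*d*Z²)
(a(2, 8) + 7)² = (2*(1 - 4*2*8) + 7)² = (2*(1 - 64) + 7)² = (2*(-63) + 7)² = (-126 + 7)² = (-119)² = 14161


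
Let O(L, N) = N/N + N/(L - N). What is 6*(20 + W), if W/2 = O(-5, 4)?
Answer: 380/3 ≈ 126.67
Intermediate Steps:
O(L, N) = 1 + N/(L - N)
W = 10/9 (W = 2*(-5/(-5 - 1*4)) = 2*(-5/(-5 - 4)) = 2*(-5/(-9)) = 2*(-5*(-⅑)) = 2*(5/9) = 10/9 ≈ 1.1111)
6*(20 + W) = 6*(20 + 10/9) = 6*(190/9) = 380/3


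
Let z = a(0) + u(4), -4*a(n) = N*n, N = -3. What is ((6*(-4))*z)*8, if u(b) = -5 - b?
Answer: 1728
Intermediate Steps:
a(n) = 3*n/4 (a(n) = -(-3)*n/4 = 3*n/4)
z = -9 (z = (¾)*0 + (-5 - 1*4) = 0 + (-5 - 4) = 0 - 9 = -9)
((6*(-4))*z)*8 = ((6*(-4))*(-9))*8 = -24*(-9)*8 = 216*8 = 1728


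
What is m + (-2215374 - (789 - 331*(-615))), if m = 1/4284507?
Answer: -10367341554095/4284507 ≈ -2.4197e+6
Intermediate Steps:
m = 1/4284507 ≈ 2.3340e-7
m + (-2215374 - (789 - 331*(-615))) = 1/4284507 + (-2215374 - (789 - 331*(-615))) = 1/4284507 + (-2215374 - (789 + 203565)) = 1/4284507 + (-2215374 - 1*204354) = 1/4284507 + (-2215374 - 204354) = 1/4284507 - 2419728 = -10367341554095/4284507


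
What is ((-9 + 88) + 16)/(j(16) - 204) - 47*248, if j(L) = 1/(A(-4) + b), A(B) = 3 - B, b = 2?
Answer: -4277923/367 ≈ -11656.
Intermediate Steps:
j(L) = ⅑ (j(L) = 1/((3 - 1*(-4)) + 2) = 1/((3 + 4) + 2) = 1/(7 + 2) = 1/9 = ⅑)
((-9 + 88) + 16)/(j(16) - 204) - 47*248 = ((-9 + 88) + 16)/(⅑ - 204) - 47*248 = (79 + 16)/(-1835/9) - 11656 = 95*(-9/1835) - 11656 = -171/367 - 11656 = -4277923/367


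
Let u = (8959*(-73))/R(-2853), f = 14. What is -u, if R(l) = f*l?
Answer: -654007/39942 ≈ -16.374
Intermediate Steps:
R(l) = 14*l
u = 654007/39942 (u = (8959*(-73))/((14*(-2853))) = -654007/(-39942) = -654007*(-1/39942) = 654007/39942 ≈ 16.374)
-u = -1*654007/39942 = -654007/39942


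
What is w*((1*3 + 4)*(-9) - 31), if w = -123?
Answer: 11562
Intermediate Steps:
w*((1*3 + 4)*(-9) - 31) = -123*((1*3 + 4)*(-9) - 31) = -123*((3 + 4)*(-9) - 31) = -123*(7*(-9) - 31) = -123*(-63 - 31) = -123*(-94) = 11562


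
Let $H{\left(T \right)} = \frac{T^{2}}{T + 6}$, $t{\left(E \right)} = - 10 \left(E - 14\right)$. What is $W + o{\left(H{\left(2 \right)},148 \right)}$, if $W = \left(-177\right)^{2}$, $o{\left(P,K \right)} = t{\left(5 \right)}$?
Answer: $31419$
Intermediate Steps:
$t{\left(E \right)} = 140 - 10 E$ ($t{\left(E \right)} = - 10 \left(-14 + E\right) = 140 - 10 E$)
$H{\left(T \right)} = \frac{T^{2}}{6 + T}$
$o{\left(P,K \right)} = 90$ ($o{\left(P,K \right)} = 140 - 50 = 90$)
$W = 31329$
$W + o{\left(H{\left(2 \right)},148 \right)} = 31329 + 90 = 31419$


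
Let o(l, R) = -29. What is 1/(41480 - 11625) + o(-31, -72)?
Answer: -865794/29855 ≈ -29.000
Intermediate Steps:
1/(41480 - 11625) + o(-31, -72) = 1/(41480 - 11625) - 29 = 1/29855 - 29 = -865794/29855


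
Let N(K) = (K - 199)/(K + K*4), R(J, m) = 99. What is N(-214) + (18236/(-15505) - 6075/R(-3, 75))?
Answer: -2268536951/36498770 ≈ -62.154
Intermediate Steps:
N(K) = (-199 + K)/(5*K) (N(K) = (-199 + K)/(K + 4*K) = (-199 + K)/((5*K)) = (-199 + K)*(1/(5*K)) = (-199 + K)/(5*K))
N(-214) + (18236/(-15505) - 6075/R(-3, 75)) = (1/5)*(-199 - 214)/(-214) + (18236/(-15505) - 6075/99) = (1/5)*(-1/214)*(-413) + (18236*(-1/15505) - 6075*1/99) = 413/1070 + (-18236/15505 - 675/11) = 413/1070 - 10666471/170555 = -2268536951/36498770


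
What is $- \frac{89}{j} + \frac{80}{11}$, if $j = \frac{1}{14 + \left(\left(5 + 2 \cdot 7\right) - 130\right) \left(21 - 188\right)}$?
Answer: $- \frac{18161349}{11} \approx -1.651 \cdot 10^{6}$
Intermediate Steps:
$j = \frac{1}{18551}$ ($j = \frac{1}{14 + \left(\left(5 + 14\right) - 130\right) \left(-167\right)} = \frac{1}{14 + \left(19 - 130\right) \left(-167\right)} = \frac{1}{14 - -18537} = \frac{1}{14 + 18537} = \frac{1}{18551} \approx 5.3905 \cdot 10^{-5}$)
$- \frac{89}{j} + \frac{80}{11} = - 89 \frac{1}{\frac{1}{18551}} + \frac{80}{11} = \left(-89\right) 18551 + 80 \cdot \frac{1}{11} = -1651039 + \frac{80}{11} = - \frac{18161349}{11}$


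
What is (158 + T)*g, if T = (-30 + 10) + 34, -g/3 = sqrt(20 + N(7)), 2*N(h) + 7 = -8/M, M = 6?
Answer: -86*sqrt(570) ≈ -2053.2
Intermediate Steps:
N(h) = -25/6 (N(h) = -7/2 + (-8/6)/2 = -7/2 + (-8*1/6)/2 = -7/2 + (1/2)*(-4/3) = -7/2 - 2/3 = -25/6)
g = -sqrt(570)/2 (g = -3*sqrt(20 - 25/6) = -sqrt(570)/2 ≈ -11.937)
T = 14 (T = -20 + 34 = 14)
(158 + T)*g = (158 + 14)*(-sqrt(570)/2) = 172*(-sqrt(570)/2) = -86*sqrt(570)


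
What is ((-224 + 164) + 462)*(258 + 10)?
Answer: 107736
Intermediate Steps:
((-224 + 164) + 462)*(258 + 10) = (-60 + 462)*268 = 402*268 = 107736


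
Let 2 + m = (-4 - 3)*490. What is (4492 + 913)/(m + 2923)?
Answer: -5405/509 ≈ -10.619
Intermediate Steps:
m = -3432 (m = -2 + (-4 - 3)*490 = -2 - 7*490 = -2 - 3430 = -3432)
(4492 + 913)/(m + 2923) = (4492 + 913)/(-3432 + 2923) = 5405/(-509) = 5405*(-1/509) = -5405/509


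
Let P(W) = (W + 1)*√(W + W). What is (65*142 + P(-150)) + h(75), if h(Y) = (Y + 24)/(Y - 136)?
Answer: 562931/61 - 1490*I*√3 ≈ 9228.4 - 2580.8*I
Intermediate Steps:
h(Y) = (24 + Y)/(-136 + Y)
P(W) = √2*√W*(1 + W) (P(W) = (1 + W)*√(2*W) = (1 + W)*(√2*√W) = √2*√W*(1 + W))
(65*142 + P(-150)) + h(75) = (65*142 + √2*√(-150)*(1 - 150)) + (24 + 75)/(-136 + 75) = (9230 + √2*(5*I*√6)*(-149)) + 99/(-61) = (9230 - 1490*I*√3) - 1/61*99 = (9230 - 1490*I*√3) - 99/61 = 562931/61 - 1490*I*√3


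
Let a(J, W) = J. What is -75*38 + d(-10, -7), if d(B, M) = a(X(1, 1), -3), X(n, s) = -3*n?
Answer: -2853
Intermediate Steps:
d(B, M) = -3 (d(B, M) = -3*1 = -3)
-75*38 + d(-10, -7) = -75*38 - 3 = -2850 - 3 = -2853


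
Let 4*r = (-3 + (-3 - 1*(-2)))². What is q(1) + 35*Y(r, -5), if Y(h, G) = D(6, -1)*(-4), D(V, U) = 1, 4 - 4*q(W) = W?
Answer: -557/4 ≈ -139.25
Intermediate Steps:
q(W) = 1 - W/4
r = 4 (r = (-3 + (-3 - 1*(-2)))²/4 = (-3 + (-3 + 2))²/4 = (-3 - 1)²/4 = (¼)*(-4)² = (¼)*16 = 4)
Y(h, G) = -4 (Y(h, G) = 1*(-4) = -4)
q(1) + 35*Y(r, -5) = (1 - ¼*1) + 35*(-4) = (1 - ¼) - 140 = ¾ - 140 = -557/4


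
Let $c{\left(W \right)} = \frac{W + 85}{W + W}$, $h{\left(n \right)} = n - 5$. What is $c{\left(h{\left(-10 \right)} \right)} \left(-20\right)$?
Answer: $\frac{140}{3} \approx 46.667$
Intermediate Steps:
$h{\left(n \right)} = -5 + n$ ($h{\left(n \right)} = n - 5 = -5 + n$)
$c{\left(W \right)} = \frac{85 + W}{2 W}$
$c{\left(h{\left(-10 \right)} \right)} \left(-20\right) = \frac{85 - 15}{2 \left(-5 - 10\right)} \left(-20\right) = \frac{85 - 15}{2 \left(-15\right)} \left(-20\right) = \frac{1}{2} \left(- \frac{1}{15}\right) 70 \left(-20\right) = \left(- \frac{7}{3}\right) \left(-20\right) = \frac{140}{3}$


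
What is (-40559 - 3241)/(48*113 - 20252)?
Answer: 10950/3707 ≈ 2.9539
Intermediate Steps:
(-40559 - 3241)/(48*113 - 20252) = -43800/(5424 - 20252) = -43800/(-14828) = -43800*(-1/14828) = 10950/3707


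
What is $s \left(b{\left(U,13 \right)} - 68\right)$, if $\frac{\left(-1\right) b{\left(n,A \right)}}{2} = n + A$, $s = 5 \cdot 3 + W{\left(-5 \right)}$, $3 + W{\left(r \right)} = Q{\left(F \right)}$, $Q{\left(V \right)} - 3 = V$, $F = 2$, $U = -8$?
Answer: $-1326$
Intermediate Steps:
$Q{\left(V \right)} = 3 + V$
$W{\left(r \right)} = 2$ ($W{\left(r \right)} = -3 + \left(3 + 2\right) = -3 + 5 = 2$)
$s = 17$ ($s = 5 \cdot 3 + 2 = 15 + 2 = 17$)
$b{\left(n,A \right)} = - 2 A - 2 n$ ($b{\left(n,A \right)} = - 2 \left(n + A\right) = - 2 \left(A + n\right) = - 2 A - 2 n$)
$s \left(b{\left(U,13 \right)} - 68\right) = 17 \left(\left(\left(-2\right) 13 - -16\right) - 68\right) = 17 \left(\left(-26 + 16\right) - 68\right) = 17 \left(-10 - 68\right) = 17 \left(-78\right) = -1326$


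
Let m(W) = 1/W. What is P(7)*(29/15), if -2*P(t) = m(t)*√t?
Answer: -29*√7/210 ≈ -0.36537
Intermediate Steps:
m(W) = 1/W
P(t) = -1/(2*√t) (P(t) = -√t/(2*t) = -1/(2*√t))
P(7)*(29/15) = (-√7/14)*(29/15) = (-√7/14)*(29*(1/15)) = -√7/14*(29/15) = -29*√7/210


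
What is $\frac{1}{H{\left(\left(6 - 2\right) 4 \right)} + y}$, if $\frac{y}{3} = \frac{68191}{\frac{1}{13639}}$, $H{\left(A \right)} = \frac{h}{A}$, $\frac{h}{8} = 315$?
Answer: $\frac{2}{5580342609} \approx 3.584 \cdot 10^{-10}$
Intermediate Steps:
$h = 2520$ ($h = 8 \cdot 315 = 2520$)
$H{\left(A \right)} = \frac{2520}{A}$
$y = 2790171147$ ($y = 3 \frac{68191}{\frac{1}{13639}} = 3 \cdot 68191 \frac{1}{\frac{1}{13639}} = 3 \cdot 68191 \cdot 13639 = 3 \cdot 930057049 = 2790171147$)
$\frac{1}{H{\left(\left(6 - 2\right) 4 \right)} + y} = \frac{1}{\frac{2520}{\left(6 - 2\right) 4} + 2790171147} = \frac{1}{\frac{2520}{4 \cdot 4} + 2790171147} = \frac{1}{\frac{2520}{16} + 2790171147} = \frac{1}{2520 \cdot \frac{1}{16} + 2790171147} = \frac{1}{\frac{315}{2} + 2790171147} = \frac{1}{\frac{5580342609}{2}} = \frac{2}{5580342609}$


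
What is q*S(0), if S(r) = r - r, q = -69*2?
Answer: 0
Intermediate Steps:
q = -138
S(r) = 0
q*S(0) = -138*0 = 0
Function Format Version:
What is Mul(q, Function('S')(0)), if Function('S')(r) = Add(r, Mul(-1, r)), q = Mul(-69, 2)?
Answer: 0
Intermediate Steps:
q = -138
Function('S')(r) = 0
Mul(q, Function('S')(0)) = Mul(-138, 0) = 0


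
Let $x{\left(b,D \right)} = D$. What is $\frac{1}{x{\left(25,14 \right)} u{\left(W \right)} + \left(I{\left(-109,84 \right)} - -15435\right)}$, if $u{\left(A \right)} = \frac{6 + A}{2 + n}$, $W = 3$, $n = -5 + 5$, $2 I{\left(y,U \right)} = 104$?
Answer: $\frac{1}{15550} \approx 6.4309 \cdot 10^{-5}$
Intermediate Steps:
$I{\left(y,U \right)} = 52$ ($I{\left(y,U \right)} = \frac{1}{2} \cdot 104 = 52$)
$n = 0$
$u{\left(A \right)} = 3 + \frac{A}{2}$ ($u{\left(A \right)} = \frac{6 + A}{2 + 0} = \frac{6 + A}{2} = \left(6 + A\right) \frac{1}{2} = 3 + \frac{A}{2}$)
$\frac{1}{x{\left(25,14 \right)} u{\left(W \right)} + \left(I{\left(-109,84 \right)} - -15435\right)} = \frac{1}{14 \left(3 + \frac{1}{2} \cdot 3\right) + \left(52 - -15435\right)} = \frac{1}{14 \left(3 + \frac{3}{2}\right) + \left(52 + 15435\right)} = \frac{1}{14 \cdot \frac{9}{2} + 15487} = \frac{1}{63 + 15487} = \frac{1}{15550}$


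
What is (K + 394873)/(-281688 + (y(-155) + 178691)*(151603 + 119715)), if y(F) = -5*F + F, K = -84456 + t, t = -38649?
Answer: 5908/1057609135 ≈ 5.5862e-6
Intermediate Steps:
K = -123105 (K = -84456 - 38649 = -123105)
y(F) = -4*F
(K + 394873)/(-281688 + (y(-155) + 178691)*(151603 + 119715)) = (-123105 + 394873)/(-281688 + (-4*(-155) + 178691)*(151603 + 119715)) = 271768/(-281688 + (620 + 178691)*271318) = 271768/(-281688 + 179311*271318) = 271768/(-281688 + 48650301898) = 271768/48650020210 = 271768*(1/48650020210) = 5908/1057609135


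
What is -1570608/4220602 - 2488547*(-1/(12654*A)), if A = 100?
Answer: 4257859541047/2670374885400 ≈ 1.5945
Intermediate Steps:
-1570608/4220602 - 2488547*(-1/(12654*A)) = -1570608/4220602 - 2488547/((171*(-74))*100) = -1570608*1/4220602 - 2488547/((-12654*100)) = -785304/2110301 - 2488547/(-1265400) = -785304/2110301 - 2488547*(-1/1265400) = -785304/2110301 + 2488547/1265400 = 4257859541047/2670374885400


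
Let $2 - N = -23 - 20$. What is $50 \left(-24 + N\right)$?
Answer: $1050$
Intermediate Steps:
$N = 45$ ($N = 2 - \left(-23 - 20\right) = 2 - -43 = 2 + 43 = 45$)
$50 \left(-24 + N\right) = 50 \left(-24 + 45\right) = 50 \cdot 21 = 1050$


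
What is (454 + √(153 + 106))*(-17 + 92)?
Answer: 34050 + 75*√259 ≈ 35257.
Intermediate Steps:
(454 + √(153 + 106))*(-17 + 92) = (454 + √259)*75 = 34050 + 75*√259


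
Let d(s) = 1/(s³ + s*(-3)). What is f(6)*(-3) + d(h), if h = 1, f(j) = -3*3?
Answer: 53/2 ≈ 26.500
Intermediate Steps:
f(j) = -9
d(s) = 1/(s³ - 3*s)
f(6)*(-3) + d(h) = -9*(-3) + 1/(1*(-3 + 1²)) = 27 + 1/(-3 + 1) = 27 + 1/(-2) = 27 + 1*(-½) = 27 - ½ = 53/2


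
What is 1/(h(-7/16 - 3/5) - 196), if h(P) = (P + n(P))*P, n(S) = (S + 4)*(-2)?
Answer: -6400/1208169 ≈ -0.0052973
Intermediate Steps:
n(S) = -8 - 2*S (n(S) = (4 + S)*(-2) = -8 - 2*S)
h(P) = P*(-8 - P) (h(P) = (P + (-8 - 2*P))*P = (-8 - P)*P = P*(-8 - P))
1/(h(-7/16 - 3/5) - 196) = 1/((-7/16 - 3/5)*(-8 - (-7/16 - 3/5)) - 196) = 1/((-7*1/16 - 3*⅕)*(-8 - (-7*1/16 - 3*⅕)) - 196) = 1/((-7/16 - ⅗)*(-8 - (-7/16 - ⅗)) - 196) = 1/(-83*(-8 - 1*(-83/80))/80 - 196) = 1/(-83*(-8 + 83/80)/80 - 196) = 1/(-83/80*(-557/80) - 196) = 1/(46231/6400 - 196) = 1/(-1208169/6400) = -6400/1208169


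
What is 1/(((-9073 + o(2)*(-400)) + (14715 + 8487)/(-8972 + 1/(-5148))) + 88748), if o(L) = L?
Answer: 46187857/3642947776979 ≈ 1.2679e-5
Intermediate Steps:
1/(((-9073 + o(2)*(-400)) + (14715 + 8487)/(-8972 + 1/(-5148))) + 88748) = 1/(((-9073 + 2*(-400)) + (14715 + 8487)/(-8972 + 1/(-5148))) + 88748) = 1/(((-9073 - 800) + 23202/(-8972 - 1/5148)) + 88748) = 1/((-9873 + 23202/(-46187857/5148)) + 88748) = 1/((-9873 + 23202*(-5148/46187857)) + 88748) = 1/((-9873 - 119443896/46187857) + 88748) = 1/(-456132156057/46187857 + 88748) = 1/(3642947776979/46187857) = 46187857/3642947776979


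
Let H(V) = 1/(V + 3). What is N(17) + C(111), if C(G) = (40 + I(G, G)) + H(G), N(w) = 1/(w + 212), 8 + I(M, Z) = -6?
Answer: 679099/26106 ≈ 26.013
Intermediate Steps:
I(M, Z) = -14 (I(M, Z) = -8 - 6 = -14)
N(w) = 1/(212 + w)
H(V) = 1/(3 + V)
C(G) = 26 + 1/(3 + G) (C(G) = (40 - 14) + 1/(3 + G) = 26 + 1/(3 + G))
N(17) + C(111) = 1/(212 + 17) + (79 + 26*111)/(3 + 111) = 1/229 + (79 + 2886)/114 = 1/229 + (1/114)*2965 = 1/229 + 2965/114 = 679099/26106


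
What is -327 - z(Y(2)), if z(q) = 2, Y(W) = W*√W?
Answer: -329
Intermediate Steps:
Y(W) = W^(3/2)
-327 - z(Y(2)) = -327 - 1*2 = -327 - 2 = -329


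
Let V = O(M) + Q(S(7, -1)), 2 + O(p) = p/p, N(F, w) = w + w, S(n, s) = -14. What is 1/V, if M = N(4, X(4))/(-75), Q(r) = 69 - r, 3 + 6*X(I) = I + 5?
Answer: 1/82 ≈ 0.012195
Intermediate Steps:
X(I) = 1/3 + I/6 (X(I) = -1/2 + (I + 5)/6 = -1/2 + (5 + I)/6 = -1/2 + (5/6 + I/6) = 1/3 + I/6)
N(F, w) = 2*w
M = -2/75 (M = (2*(1/3 + (1/6)*4))/(-75) = (2*(1/3 + 2/3))*(-1/75) = (2*1)*(-1/75) = 2*(-1/75) = -2/75 ≈ -0.026667)
O(p) = -1 (O(p) = -2 + p/p = -2 + 1 = -1)
V = 82 (V = -1 + (69 - 1*(-14)) = -1 + (69 + 14) = -1 + 83 = 82)
1/V = 1/82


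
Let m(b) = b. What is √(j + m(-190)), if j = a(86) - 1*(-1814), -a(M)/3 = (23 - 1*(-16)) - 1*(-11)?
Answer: √1474 ≈ 38.393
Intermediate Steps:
a(M) = -150 (a(M) = -3*((23 - 1*(-16)) - 1*(-11)) = -3*((23 + 16) + 11) = -3*(39 + 11) = -3*50 = -150)
j = 1664 (j = -150 - 1*(-1814) = -150 + 1814 = 1664)
√(j + m(-190)) = √(1664 - 190) = √1474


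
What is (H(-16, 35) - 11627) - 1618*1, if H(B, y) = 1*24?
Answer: -13221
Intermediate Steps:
H(B, y) = 24
(H(-16, 35) - 11627) - 1618*1 = (24 - 11627) - 1618*1 = -11603 - 1618 = -13221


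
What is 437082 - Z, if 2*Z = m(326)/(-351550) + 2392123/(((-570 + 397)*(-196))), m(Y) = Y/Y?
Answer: 5209753177703429/11920357400 ≈ 4.3705e+5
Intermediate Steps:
m(Y) = 1
Z = 420475403371/11920357400 (Z = (1/(-351550) + 2392123/(((-570 + 397)*(-196))))/2 = (1*(-1/351550) + 2392123/((-173*(-196))))/2 = (-1/351550 + 2392123/33908)/2 = (½)*(420475403371/5960178700) = 420475403371/11920357400 ≈ 35.274)
437082 - Z = 437082 - 1*420475403371/11920357400 = 437082 - 420475403371/11920357400 = 5209753177703429/11920357400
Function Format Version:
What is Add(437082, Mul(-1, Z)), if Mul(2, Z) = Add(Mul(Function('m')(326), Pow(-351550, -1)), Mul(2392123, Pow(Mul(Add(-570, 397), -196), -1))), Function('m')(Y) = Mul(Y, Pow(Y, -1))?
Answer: Rational(5209753177703429, 11920357400) ≈ 4.3705e+5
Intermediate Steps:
Function('m')(Y) = 1
Z = Rational(420475403371, 11920357400) (Z = Mul(Rational(1, 2), Add(Mul(1, Pow(-351550, -1)), Mul(2392123, Pow(Mul(Add(-570, 397), -196), -1)))) = Mul(Rational(1, 2), Add(Mul(1, Rational(-1, 351550)), Mul(2392123, Pow(Mul(-173, -196), -1)))) = Mul(Rational(1, 2), Add(Rational(-1, 351550), Mul(2392123, Pow(33908, -1)))) = Mul(Rational(1, 2), Add(Rational(-1, 351550), Mul(2392123, Rational(1, 33908)))) = Mul(Rational(1, 2), Add(Rational(-1, 351550), Rational(2392123, 33908))) = Mul(Rational(1, 2), Rational(420475403371, 5960178700)) = Rational(420475403371, 11920357400) ≈ 35.274)
Add(437082, Mul(-1, Z)) = Add(437082, Mul(-1, Rational(420475403371, 11920357400))) = Add(437082, Rational(-420475403371, 11920357400)) = Rational(5209753177703429, 11920357400)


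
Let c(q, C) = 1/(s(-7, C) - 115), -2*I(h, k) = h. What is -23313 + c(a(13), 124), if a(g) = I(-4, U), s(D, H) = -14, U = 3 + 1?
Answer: -3007378/129 ≈ -23313.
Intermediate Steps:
U = 4
I(h, k) = -h/2
a(g) = 2 (a(g) = -½*(-4) = 2)
c(q, C) = -1/129 (c(q, C) = 1/(-14 - 115) = 1/(-129) = -1/129)
-23313 + c(a(13), 124) = -23313 - 1/129 = -3007378/129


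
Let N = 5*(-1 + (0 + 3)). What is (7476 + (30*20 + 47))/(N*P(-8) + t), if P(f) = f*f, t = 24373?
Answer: 8123/25013 ≈ 0.32475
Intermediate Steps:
N = 10 (N = 5*(-1 + 3) = 5*2 = 10)
P(f) = f²
(7476 + (30*20 + 47))/(N*P(-8) + t) = (7476 + (30*20 + 47))/(10*(-8)² + 24373) = (7476 + (600 + 47))/(10*64 + 24373) = (7476 + 647)/(640 + 24373) = 8123/25013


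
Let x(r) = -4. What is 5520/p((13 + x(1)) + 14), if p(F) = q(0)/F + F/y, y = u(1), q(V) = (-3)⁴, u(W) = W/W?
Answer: 12696/61 ≈ 208.13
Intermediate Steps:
u(W) = 1
q(V) = 81
y = 1
p(F) = F + 81/F (p(F) = 81/F + F/1 = 81/F + F*1 = 81/F + F = F + 81/F)
5520/p((13 + x(1)) + 14) = 5520/(((13 - 4) + 14) + 81/((13 - 4) + 14)) = 5520/((9 + 14) + 81/(9 + 14)) = 5520/(23 + 81/23) = 5520/(610/23) = 5520*(23/610) = 12696/61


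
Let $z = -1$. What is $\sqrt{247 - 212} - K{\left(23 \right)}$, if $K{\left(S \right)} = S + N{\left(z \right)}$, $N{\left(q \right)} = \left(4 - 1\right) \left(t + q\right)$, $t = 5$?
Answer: $-35 + \sqrt{35} \approx -29.084$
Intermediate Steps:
$N{\left(q \right)} = 15 + 3 q$ ($N{\left(q \right)} = \left(4 - 1\right) \left(5 + q\right) = 3 \left(5 + q\right) = 15 + 3 q$)
$K{\left(S \right)} = 12 + S$ ($K{\left(S \right)} = S + \left(15 + 3 \left(-1\right)\right) = S + \left(15 - 3\right) = S + 12 = 12 + S$)
$\sqrt{247 - 212} - K{\left(23 \right)} = \sqrt{247 - 212} - \left(12 + 23\right) = \sqrt{35} - 35 = -35 + \sqrt{35}$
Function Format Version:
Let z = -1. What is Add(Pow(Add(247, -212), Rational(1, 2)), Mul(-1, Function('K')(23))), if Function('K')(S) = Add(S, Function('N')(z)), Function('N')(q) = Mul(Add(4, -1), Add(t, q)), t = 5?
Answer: Add(-35, Pow(35, Rational(1, 2))) ≈ -29.084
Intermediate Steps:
Function('N')(q) = Add(15, Mul(3, q)) (Function('N')(q) = Mul(Add(4, -1), Add(5, q)) = Mul(3, Add(5, q)) = Add(15, Mul(3, q)))
Function('K')(S) = Add(12, S) (Function('K')(S) = Add(S, Add(15, Mul(3, -1))) = Add(S, Add(15, -3)) = Add(S, 12) = Add(12, S))
Add(Pow(Add(247, -212), Rational(1, 2)), Mul(-1, Function('K')(23))) = Add(Pow(Add(247, -212), Rational(1, 2)), Mul(-1, Add(12, 23))) = Add(Pow(35, Rational(1, 2)), Mul(-1, 35)) = Add(Pow(35, Rational(1, 2)), -35) = Add(-35, Pow(35, Rational(1, 2)))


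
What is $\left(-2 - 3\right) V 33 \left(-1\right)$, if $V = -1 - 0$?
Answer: $-165$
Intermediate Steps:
$V = -1$ ($V = -1 + 0 = -1$)
$\left(-2 - 3\right) V 33 \left(-1\right) = \left(-2 - 3\right) \left(-1\right) 33 \left(-1\right) = \left(-5\right) \left(-1\right) 33 \left(-1\right) = 5 \cdot 33 \left(-1\right) = 165 \left(-1\right) = -165$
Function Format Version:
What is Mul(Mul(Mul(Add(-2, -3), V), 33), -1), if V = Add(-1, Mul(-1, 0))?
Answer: -165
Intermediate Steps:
V = -1 (V = Add(-1, 0) = -1)
Mul(Mul(Mul(Add(-2, -3), V), 33), -1) = Mul(Mul(Mul(Add(-2, -3), -1), 33), -1) = Mul(Mul(Mul(-5, -1), 33), -1) = Mul(Mul(5, 33), -1) = Mul(165, -1) = -165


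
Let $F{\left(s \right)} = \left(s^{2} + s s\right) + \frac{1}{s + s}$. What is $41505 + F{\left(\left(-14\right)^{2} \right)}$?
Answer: $\frac{46388105}{392} \approx 1.1834 \cdot 10^{5}$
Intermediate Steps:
$F{\left(s \right)} = \frac{1}{2 s} + 2 s^{2}$ ($F{\left(s \right)} = \left(s^{2} + s^{2}\right) + \frac{1}{2 s} = 2 s^{2} + \frac{1}{2 s} = \frac{1}{2 s} + 2 s^{2}$)
$41505 + F{\left(\left(-14\right)^{2} \right)} = 41505 + \frac{1 + 4 \left(\left(-14\right)^{2}\right)^{3}}{2 \left(-14\right)^{2}} = 41505 + \frac{1 + 4 \cdot 196^{3}}{2 \cdot 196} = 41505 + \frac{1}{2} \cdot \frac{1}{196} \left(1 + 4 \cdot 7529536\right) = 41505 + \frac{1}{2} \cdot \frac{1}{196} \left(1 + 30118144\right) = 41505 + \frac{1}{2} \cdot \frac{1}{196} \cdot 30118145 = 41505 + \frac{30118145}{392} = \frac{46388105}{392}$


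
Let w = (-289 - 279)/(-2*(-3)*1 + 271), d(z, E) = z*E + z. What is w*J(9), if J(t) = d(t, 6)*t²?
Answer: -2898504/277 ≈ -10464.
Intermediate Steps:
d(z, E) = z + E*z (d(z, E) = E*z + z = z + E*z)
J(t) = 7*t³ (J(t) = (t*(1 + 6))*t² = (t*7)*t² = (7*t)*t² = 7*t³)
w = -568/277 (w = -568/(6*1 + 271) = -568/(6 + 271) = -568/277 ≈ -2.0505)
w*J(9) = -3976*9³/277 = -3976*729/277 = -568/277*5103 = -2898504/277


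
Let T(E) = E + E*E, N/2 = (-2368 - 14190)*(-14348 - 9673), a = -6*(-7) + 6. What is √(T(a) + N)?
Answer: 2*√198870447 ≈ 28204.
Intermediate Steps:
a = 48 (a = 42 + 6 = 48)
N = 795479436 (N = 2*((-2368 - 14190)*(-14348 - 9673)) = 2*(-16558*(-24021)) = 2*397739718 = 795479436)
T(E) = E + E²
√(T(a) + N) = √(48*(1 + 48) + 795479436) = √(48*49 + 795479436) = √(2352 + 795479436) = √795481788 = 2*√198870447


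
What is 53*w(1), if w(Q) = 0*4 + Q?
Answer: 53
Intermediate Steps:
w(Q) = Q (w(Q) = 0 + Q = Q)
53*w(1) = 53*1 = 53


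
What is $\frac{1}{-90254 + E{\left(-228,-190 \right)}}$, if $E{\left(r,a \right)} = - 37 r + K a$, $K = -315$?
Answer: $- \frac{1}{21968} \approx -4.5521 \cdot 10^{-5}$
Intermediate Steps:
$E{\left(r,a \right)} = - 315 a - 37 r$ ($E{\left(r,a \right)} = - 37 r - 315 a = - 315 a - 37 r$)
$\frac{1}{-90254 + E{\left(-228,-190 \right)}} = \frac{1}{-90254 - -68286} = \frac{1}{-90254 + \left(59850 + 8436\right)} = \frac{1}{-90254 + 68286} = \frac{1}{-21968} = - \frac{1}{21968}$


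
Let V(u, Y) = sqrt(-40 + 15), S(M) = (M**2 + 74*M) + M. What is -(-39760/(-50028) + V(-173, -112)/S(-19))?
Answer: -9940/12507 + 5*I/1064 ≈ -0.79475 + 0.0046992*I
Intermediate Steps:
S(M) = M**2 + 75*M
V(u, Y) = 5*I (V(u, Y) = sqrt(-25) = 5*I)
-(-39760/(-50028) + V(-173, -112)/S(-19)) = -(-39760/(-50028) + (5*I)/((-19*(75 - 19)))) = -(-39760*(-1/50028) + (5*I)/((-19*56))) = -(9940/12507 + (5*I)/(-1064)) = -(9940/12507 + (5*I)*(-1/1064)) = -(9940/12507 - 5*I/1064) = -9940/12507 + 5*I/1064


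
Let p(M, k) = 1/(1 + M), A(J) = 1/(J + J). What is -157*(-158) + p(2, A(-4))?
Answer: 74419/3 ≈ 24806.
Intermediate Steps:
A(J) = 1/(2*J)
-157*(-158) + p(2, A(-4)) = -157*(-158) + 1/(1 + 2) = 24806 + 1/3 = 24806 + ⅓ = 74419/3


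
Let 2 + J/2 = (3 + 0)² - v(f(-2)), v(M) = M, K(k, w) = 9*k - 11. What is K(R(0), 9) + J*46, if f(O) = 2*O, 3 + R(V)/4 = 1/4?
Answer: 902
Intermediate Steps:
R(V) = -11 (R(V) = -12 + 4/4 = -12 + 4*(¼) = -12 + 1 = -11)
K(k, w) = -11 + 9*k
J = 22 (J = -4 + 2*((3 + 0)² - 2*(-2)) = -4 + 2*(3² - 1*(-4)) = -4 + 2*(9 + 4) = -4 + 2*13 = -4 + 26 = 22)
K(R(0), 9) + J*46 = (-11 + 9*(-11)) + 22*46 = (-11 - 99) + 1012 = -110 + 1012 = 902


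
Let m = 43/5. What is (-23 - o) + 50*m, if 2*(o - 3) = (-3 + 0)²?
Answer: 799/2 ≈ 399.50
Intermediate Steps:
o = 15/2 (o = 3 + (-3 + 0)²/2 = 3 + (½)*(-3)² = 3 + (½)*9 = 3 + 9/2 = 15/2 ≈ 7.5000)
m = 43/5 (m = 43*(⅕) = 43/5 ≈ 8.6000)
(-23 - o) + 50*m = (-23 - 1*15/2) + 50*(43/5) = (-23 - 15/2) + 430 = -61/2 + 430 = 799/2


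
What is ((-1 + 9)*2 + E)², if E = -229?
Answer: 45369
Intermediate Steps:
((-1 + 9)*2 + E)² = ((-1 + 9)*2 - 229)² = (8*2 - 229)² = (16 - 229)² = (-213)² = 45369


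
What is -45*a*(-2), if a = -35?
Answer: -3150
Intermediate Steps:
-45*a*(-2) = -45*(-35)*(-2) = 1575*(-2) = -3150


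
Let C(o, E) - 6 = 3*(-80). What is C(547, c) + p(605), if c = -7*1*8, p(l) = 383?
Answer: 149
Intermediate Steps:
c = -56 (c = -7*8 = -56)
C(o, E) = -234 (C(o, E) = 6 + 3*(-80) = 6 - 240 = -234)
C(547, c) + p(605) = -234 + 383 = 149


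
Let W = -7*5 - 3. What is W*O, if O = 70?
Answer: -2660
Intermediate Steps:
W = -38 (W = -35 - 3 = -38)
W*O = -38*70 = -2660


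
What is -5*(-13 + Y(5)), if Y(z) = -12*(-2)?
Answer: -55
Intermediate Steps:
Y(z) = 24 (Y(z) = -4*(-6) = 24)
-5*(-13 + Y(5)) = -5*(-13 + 24) = -5*11 = -55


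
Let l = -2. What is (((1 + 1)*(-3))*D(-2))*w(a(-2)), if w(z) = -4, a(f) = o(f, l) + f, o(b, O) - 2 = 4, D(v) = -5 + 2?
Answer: -72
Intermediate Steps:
D(v) = -3
o(b, O) = 6 (o(b, O) = 2 + 4 = 6)
a(f) = 6 + f
(((1 + 1)*(-3))*D(-2))*w(a(-2)) = (((1 + 1)*(-3))*(-3))*(-4) = ((2*(-3))*(-3))*(-4) = -6*(-3)*(-4) = 18*(-4) = -72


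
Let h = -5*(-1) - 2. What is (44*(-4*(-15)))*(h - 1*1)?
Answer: 5280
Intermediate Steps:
h = 3 (h = 5 - 2 = 3)
(44*(-4*(-15)))*(h - 1*1) = (44*(-4*(-15)))*(3 - 1*1) = (44*60)*(3 - 1) = 2640*2 = 5280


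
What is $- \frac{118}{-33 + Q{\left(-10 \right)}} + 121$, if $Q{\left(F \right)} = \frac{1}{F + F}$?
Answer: $\frac{82341}{661} \approx 124.57$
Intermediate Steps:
$Q{\left(F \right)} = \frac{1}{2 F}$
$- \frac{118}{-33 + Q{\left(-10 \right)}} + 121 = - \frac{118}{-33 + \frac{1}{2 \left(-10\right)}} + 121 = - \frac{118}{-33 + \frac{1}{2} \left(- \frac{1}{10}\right)} + 121 = - \frac{118}{-33 - \frac{1}{20}} + 121 = - \frac{118}{- \frac{661}{20}} + 121 = \left(-118\right) \left(- \frac{20}{661}\right) + 121 = \frac{2360}{661} + 121 = \frac{82341}{661}$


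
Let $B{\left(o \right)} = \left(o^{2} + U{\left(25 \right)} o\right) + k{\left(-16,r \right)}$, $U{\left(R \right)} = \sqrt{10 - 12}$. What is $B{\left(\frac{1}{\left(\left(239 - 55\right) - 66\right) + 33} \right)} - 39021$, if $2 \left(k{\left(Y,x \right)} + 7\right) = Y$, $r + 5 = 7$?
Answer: $- \frac{890059835}{22801} + \frac{i \sqrt{2}}{151} \approx -39036.0 + 0.0093656 i$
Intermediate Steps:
$r = 2$ ($r = -5 + 7 = 2$)
$k{\left(Y,x \right)} = -7 + \frac{Y}{2}$
$U{\left(R \right)} = i \sqrt{2}$ ($U{\left(R \right)} = \sqrt{-2} = i \sqrt{2}$)
$B{\left(o \right)} = -15 + o^{2} + i o \sqrt{2}$ ($B{\left(o \right)} = \left(o^{2} + i \sqrt{2} o\right) + \left(-7 + \frac{1}{2} \left(-16\right)\right) = \left(o^{2} + i o \sqrt{2}\right) - 15 = -15 + o^{2} + i o \sqrt{2}$)
$B{\left(\frac{1}{\left(\left(239 - 55\right) - 66\right) + 33} \right)} - 39021 = \left(-15 + \left(\frac{1}{\left(\left(239 - 55\right) - 66\right) + 33}\right)^{2} + \frac{i \sqrt{2}}{\left(\left(239 - 55\right) - 66\right) + 33}\right) - 39021 = \left(-15 + \left(\frac{1}{\left(184 - 66\right) + 33}\right)^{2} + \frac{i \sqrt{2}}{\left(184 - 66\right) + 33}\right) - 39021 = \left(-15 + \left(\frac{1}{118 + 33}\right)^{2} + \frac{i \sqrt{2}}{118 + 33}\right) - 39021 = \left(-15 + \left(\frac{1}{151}\right)^{2} + \frac{i \sqrt{2}}{151}\right) - 39021 = \left(-15 + \left(\frac{1}{151}\right)^{2} + i \frac{1}{151} \sqrt{2}\right) - 39021 = \left(-15 + \frac{1}{22801} + \frac{i \sqrt{2}}{151}\right) - 39021 = \left(- \frac{342014}{22801} + \frac{i \sqrt{2}}{151}\right) - 39021 = - \frac{890059835}{22801} + \frac{i \sqrt{2}}{151}$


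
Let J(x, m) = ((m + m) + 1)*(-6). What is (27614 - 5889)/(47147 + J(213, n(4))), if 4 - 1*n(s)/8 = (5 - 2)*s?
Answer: 21725/47909 ≈ 0.45346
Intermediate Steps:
n(s) = 32 - 24*s (n(s) = 32 - 8*(5 - 2)*s = 32 - 24*s)
J(x, m) = -6 - 12*m (J(x, m) = (2*m + 1)*(-6) = (1 + 2*m)*(-6) = -6 - 12*m)
(27614 - 5889)/(47147 + J(213, n(4))) = (27614 - 5889)/(47147 + (-6 - 12*(32 - 24*4))) = 21725/(47147 + (-6 - 12*(32 - 96))) = 21725/(47147 + (-6 - 12*(-64))) = 21725/(47147 + (-6 + 768)) = 21725/(47147 + 762) = 21725/47909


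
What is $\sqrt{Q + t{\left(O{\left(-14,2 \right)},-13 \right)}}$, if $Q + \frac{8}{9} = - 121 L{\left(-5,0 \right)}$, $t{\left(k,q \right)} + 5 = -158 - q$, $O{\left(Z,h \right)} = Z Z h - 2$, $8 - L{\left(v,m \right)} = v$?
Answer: $\frac{i \sqrt{15515}}{3} \approx 41.52 i$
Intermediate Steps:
$L{\left(v,m \right)} = 8 - v$
$O{\left(Z,h \right)} = -2 + h Z^{2}$ ($O{\left(Z,h \right)} = Z^{2} h - 2 = h Z^{2} - 2 = -2 + h Z^{2}$)
$t{\left(k,q \right)} = -163 - q$ ($t{\left(k,q \right)} = -5 - \left(158 + q\right) = -163 - q$)
$Q = - \frac{14165}{9}$ ($Q = - \frac{8}{9} - 121 \left(8 - -5\right) = - \frac{8}{9} - 121 \left(8 + 5\right) = - \frac{8}{9} - 1573 = - \frac{14165}{9} \approx -1573.9$)
$\sqrt{Q + t{\left(O{\left(-14,2 \right)},-13 \right)}} = \sqrt{- \frac{14165}{9} - 150} = \sqrt{- \frac{15515}{9}} = \frac{i \sqrt{15515}}{3}$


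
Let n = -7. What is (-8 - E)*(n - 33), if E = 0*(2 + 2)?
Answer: 320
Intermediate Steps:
E = 0 (E = 0*4 = 0)
(-8 - E)*(n - 33) = (-8 - 1*0)*(-7 - 33) = (-8 + 0)*(-40) = -8*(-40) = 320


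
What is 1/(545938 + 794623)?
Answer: 1/1340561 ≈ 7.4596e-7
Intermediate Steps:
1/(545938 + 794623) = 1/1340561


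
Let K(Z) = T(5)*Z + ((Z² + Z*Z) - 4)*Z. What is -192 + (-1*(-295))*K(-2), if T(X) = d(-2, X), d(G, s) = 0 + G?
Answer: -1372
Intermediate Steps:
d(G, s) = G
T(X) = -2
K(Z) = -2*Z + Z*(-4 + 2*Z²) (K(Z) = -2*Z + ((Z² + Z*Z) - 4)*Z = -2*Z + ((Z² + Z²) - 4)*Z = -2*Z + (2*Z² - 4)*Z = -2*Z + (-4 + 2*Z²)*Z = -2*Z + Z*(-4 + 2*Z²))
-192 + (-1*(-295))*K(-2) = -192 + (-1*(-295))*(2*(-2)*(-3 + (-2)²)) = -192 + 295*(2*(-2)*(-3 + 4)) = -192 + 295*(2*(-2)*1) = -192 + 295*(-4) = -192 - 1180 = -1372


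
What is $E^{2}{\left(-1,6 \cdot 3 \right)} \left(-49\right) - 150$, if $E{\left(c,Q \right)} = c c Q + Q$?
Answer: $-63654$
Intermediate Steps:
$E{\left(c,Q \right)} = Q + Q c^{2}$ ($E{\left(c,Q \right)} = c^{2} Q + Q = Q c^{2} + Q = Q + Q c^{2}$)
$E^{2}{\left(-1,6 \cdot 3 \right)} \left(-49\right) - 150 = \left(6 \cdot 3 \left(1 + \left(-1\right)^{2}\right)\right)^{2} \left(-49\right) - 150 = \left(18 \left(1 + 1\right)\right)^{2} \left(-49\right) - 150 = \left(18 \cdot 2\right)^{2} \left(-49\right) - 150 = 36^{2} \left(-49\right) - 150 = 1296 \left(-49\right) - 150 = -63504 - 150 = -63654$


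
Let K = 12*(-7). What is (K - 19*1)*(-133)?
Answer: 13699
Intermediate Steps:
K = -84
(K - 19*1)*(-133) = (-84 - 19*1)*(-133) = (-84 - 19)*(-133) = -103*(-133) = 13699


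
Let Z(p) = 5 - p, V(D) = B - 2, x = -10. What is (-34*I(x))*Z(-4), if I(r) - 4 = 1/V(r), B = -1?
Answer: -1122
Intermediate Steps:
V(D) = -3 (V(D) = -1 - 2 = -3)
I(r) = 11/3 (I(r) = 4 + 1/(-3) = 4 - ⅓ = 11/3)
(-34*I(x))*Z(-4) = (-34*11/3)*(5 - 1*(-4)) = -374*(5 + 4)/3 = -374/3*9 = -1122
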